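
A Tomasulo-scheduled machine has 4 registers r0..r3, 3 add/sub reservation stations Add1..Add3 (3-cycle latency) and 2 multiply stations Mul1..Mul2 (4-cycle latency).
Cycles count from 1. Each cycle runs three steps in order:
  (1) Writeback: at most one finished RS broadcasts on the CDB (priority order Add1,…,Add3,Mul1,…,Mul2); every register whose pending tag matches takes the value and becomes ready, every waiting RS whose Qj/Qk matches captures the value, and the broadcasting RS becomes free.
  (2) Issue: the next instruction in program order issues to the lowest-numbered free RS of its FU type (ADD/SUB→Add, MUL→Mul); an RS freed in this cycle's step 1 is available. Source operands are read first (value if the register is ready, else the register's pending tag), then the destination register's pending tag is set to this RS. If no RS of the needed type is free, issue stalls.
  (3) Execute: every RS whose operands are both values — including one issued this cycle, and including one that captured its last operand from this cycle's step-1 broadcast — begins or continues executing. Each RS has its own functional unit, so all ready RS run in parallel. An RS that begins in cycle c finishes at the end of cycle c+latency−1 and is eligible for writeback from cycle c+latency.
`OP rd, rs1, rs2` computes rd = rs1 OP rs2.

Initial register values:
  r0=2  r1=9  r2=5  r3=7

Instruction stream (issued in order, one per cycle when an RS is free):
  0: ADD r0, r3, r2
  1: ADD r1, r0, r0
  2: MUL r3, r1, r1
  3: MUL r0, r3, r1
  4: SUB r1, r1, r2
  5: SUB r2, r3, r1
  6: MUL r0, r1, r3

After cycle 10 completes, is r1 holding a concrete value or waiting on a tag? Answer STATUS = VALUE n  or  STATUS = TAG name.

STATUS = VALUE 19

  c1: issue ADD r0<-Add1  regs: r0:Add1,r1:9,r2:5,r3:7
  c2: issue ADD r1<-Add2  regs: r0:Add1,r1:Add2,r2:5,r3:7
  c3: issue MUL r3<-Mul1  regs: r0:Add1,r1:Add2,r2:5,r3:Mul1
  c4: CDB Add1=12; issue MUL r0<-Mul2  regs: r0:Mul2,r1:Add2,r2:5,r3:Mul1
  c5: issue SUB r1<-Add1  regs: r0:Mul2,r1:Add1,r2:5,r3:Mul1
  c6: issue SUB r2<-Add3  regs: r0:Mul2,r1:Add1,r2:Add3,r3:Mul1
  c7: CDB Add2=24; stall  regs: r0:Mul2,r1:Add1,r2:Add3,r3:Mul1
  c8: stall  regs: r0:Mul2,r1:Add1,r2:Add3,r3:Mul1
  c9: stall  regs: r0:Mul2,r1:Add1,r2:Add3,r3:Mul1
  c10: CDB Add1=19; stall  regs: r0:Mul2,r1:19,r2:Add3,r3:Mul1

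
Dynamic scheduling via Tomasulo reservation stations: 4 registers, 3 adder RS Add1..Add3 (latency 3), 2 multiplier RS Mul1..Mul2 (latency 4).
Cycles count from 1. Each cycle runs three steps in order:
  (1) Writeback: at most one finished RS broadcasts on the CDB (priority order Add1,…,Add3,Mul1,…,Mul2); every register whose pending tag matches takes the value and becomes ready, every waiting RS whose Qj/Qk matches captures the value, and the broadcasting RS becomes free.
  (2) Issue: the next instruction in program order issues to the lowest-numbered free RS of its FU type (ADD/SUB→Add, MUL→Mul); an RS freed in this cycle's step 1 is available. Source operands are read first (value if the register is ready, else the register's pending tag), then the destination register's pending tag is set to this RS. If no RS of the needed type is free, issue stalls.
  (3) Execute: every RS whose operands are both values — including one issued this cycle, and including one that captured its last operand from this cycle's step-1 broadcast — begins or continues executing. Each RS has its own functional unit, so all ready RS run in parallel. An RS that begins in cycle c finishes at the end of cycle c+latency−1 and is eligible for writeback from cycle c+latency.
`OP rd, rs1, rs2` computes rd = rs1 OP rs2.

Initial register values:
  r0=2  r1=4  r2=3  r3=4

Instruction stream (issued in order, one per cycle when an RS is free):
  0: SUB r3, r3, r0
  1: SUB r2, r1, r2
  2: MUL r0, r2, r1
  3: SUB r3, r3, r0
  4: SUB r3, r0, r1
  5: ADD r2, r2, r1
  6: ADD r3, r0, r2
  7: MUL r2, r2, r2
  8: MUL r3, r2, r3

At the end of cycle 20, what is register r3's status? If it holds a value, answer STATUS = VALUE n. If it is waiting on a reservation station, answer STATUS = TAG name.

cycle 1: issue SUB r3<-Add1 // r0:2,r1:4,r2:3,r3:Add1
cycle 2: issue SUB r2<-Add2 // r0:2,r1:4,r2:Add2,r3:Add1
cycle 3: issue MUL r0<-Mul1 // r0:Mul1,r1:4,r2:Add2,r3:Add1
cycle 4: CDB Add1=2; issue SUB r3<-Add1 // r0:Mul1,r1:4,r2:Add2,r3:Add1
cycle 5: CDB Add2=1; issue SUB r3<-Add2 // r0:Mul1,r1:4,r2:1,r3:Add2
cycle 6: issue ADD r2<-Add3 // r0:Mul1,r1:4,r2:Add3,r3:Add2
cycle 7: stall // r0:Mul1,r1:4,r2:Add3,r3:Add2
cycle 8: stall // r0:Mul1,r1:4,r2:Add3,r3:Add2
cycle 9: CDB Add3=5; issue ADD r3<-Add3 // r0:Mul1,r1:4,r2:5,r3:Add3
cycle 10: CDB Mul1=4; issue MUL r2<-Mul1 // r0:4,r1:4,r2:Mul1,r3:Add3
cycle 11: issue MUL r3<-Mul2 // r0:4,r1:4,r2:Mul1,r3:Mul2
cycle 12: - // r0:4,r1:4,r2:Mul1,r3:Mul2
cycle 13: CDB Add1=-2 // r0:4,r1:4,r2:Mul1,r3:Mul2
cycle 14: CDB Add2=0 // r0:4,r1:4,r2:Mul1,r3:Mul2
cycle 15: CDB Add3=9 // r0:4,r1:4,r2:Mul1,r3:Mul2
cycle 16: CDB Mul1=25 // r0:4,r1:4,r2:25,r3:Mul2
cycle 17: - // r0:4,r1:4,r2:25,r3:Mul2
cycle 18: - // r0:4,r1:4,r2:25,r3:Mul2
cycle 19: - // r0:4,r1:4,r2:25,r3:Mul2
cycle 20: CDB Mul2=225 // r0:4,r1:4,r2:25,r3:225

STATUS = VALUE 225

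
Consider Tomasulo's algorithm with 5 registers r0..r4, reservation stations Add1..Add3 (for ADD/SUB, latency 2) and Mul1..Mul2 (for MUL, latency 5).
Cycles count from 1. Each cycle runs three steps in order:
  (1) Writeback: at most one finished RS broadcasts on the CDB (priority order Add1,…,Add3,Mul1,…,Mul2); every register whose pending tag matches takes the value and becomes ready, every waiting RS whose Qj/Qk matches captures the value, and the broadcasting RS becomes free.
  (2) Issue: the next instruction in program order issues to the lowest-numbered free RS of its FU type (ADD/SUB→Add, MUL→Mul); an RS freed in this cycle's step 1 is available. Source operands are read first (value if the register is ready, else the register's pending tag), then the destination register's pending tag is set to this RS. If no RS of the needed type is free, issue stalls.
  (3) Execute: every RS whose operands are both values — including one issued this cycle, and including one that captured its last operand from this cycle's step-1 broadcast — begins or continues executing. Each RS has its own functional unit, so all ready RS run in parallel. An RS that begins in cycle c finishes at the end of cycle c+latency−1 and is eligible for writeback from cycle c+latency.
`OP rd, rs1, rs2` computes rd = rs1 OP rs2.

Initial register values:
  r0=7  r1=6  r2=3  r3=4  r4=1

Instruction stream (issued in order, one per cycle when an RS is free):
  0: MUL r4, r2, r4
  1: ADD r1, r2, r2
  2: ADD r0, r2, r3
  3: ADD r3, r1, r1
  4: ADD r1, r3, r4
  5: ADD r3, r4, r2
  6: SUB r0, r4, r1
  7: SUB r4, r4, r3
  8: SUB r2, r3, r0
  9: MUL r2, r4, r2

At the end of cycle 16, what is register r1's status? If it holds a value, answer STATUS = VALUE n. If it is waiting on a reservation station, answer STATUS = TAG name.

STATUS = VALUE 15

  c1: issue MUL r4<-Mul1  regs: r0:7,r1:6,r2:3,r3:4,r4:Mul1
  c2: issue ADD r1<-Add1  regs: r0:7,r1:Add1,r2:3,r3:4,r4:Mul1
  c3: issue ADD r0<-Add2  regs: r0:Add2,r1:Add1,r2:3,r3:4,r4:Mul1
  c4: CDB Add1=6; issue ADD r3<-Add1  regs: r0:Add2,r1:6,r2:3,r3:Add1,r4:Mul1
  c5: CDB Add2=7; issue ADD r1<-Add2  regs: r0:7,r1:Add2,r2:3,r3:Add1,r4:Mul1
  c6: CDB Add1=12; issue ADD r3<-Add1  regs: r0:7,r1:Add2,r2:3,r3:Add1,r4:Mul1
  c7: CDB Mul1=3; issue SUB r0<-Add3  regs: r0:Add3,r1:Add2,r2:3,r3:Add1,r4:3
  c8: stall  regs: r0:Add3,r1:Add2,r2:3,r3:Add1,r4:3
  c9: CDB Add1=6; issue SUB r4<-Add1  regs: r0:Add3,r1:Add2,r2:3,r3:6,r4:Add1
  c10: CDB Add2=15; issue SUB r2<-Add2  regs: r0:Add3,r1:15,r2:Add2,r3:6,r4:Add1
  c11: CDB Add1=-3; issue MUL r2<-Mul1  regs: r0:Add3,r1:15,r2:Mul1,r3:6,r4:-3
  c12: CDB Add3=-12  regs: r0:-12,r1:15,r2:Mul1,r3:6,r4:-3
  c13: -  regs: r0:-12,r1:15,r2:Mul1,r3:6,r4:-3
  c14: CDB Add2=18  regs: r0:-12,r1:15,r2:Mul1,r3:6,r4:-3
  c15: -  regs: r0:-12,r1:15,r2:Mul1,r3:6,r4:-3
  c16: -  regs: r0:-12,r1:15,r2:Mul1,r3:6,r4:-3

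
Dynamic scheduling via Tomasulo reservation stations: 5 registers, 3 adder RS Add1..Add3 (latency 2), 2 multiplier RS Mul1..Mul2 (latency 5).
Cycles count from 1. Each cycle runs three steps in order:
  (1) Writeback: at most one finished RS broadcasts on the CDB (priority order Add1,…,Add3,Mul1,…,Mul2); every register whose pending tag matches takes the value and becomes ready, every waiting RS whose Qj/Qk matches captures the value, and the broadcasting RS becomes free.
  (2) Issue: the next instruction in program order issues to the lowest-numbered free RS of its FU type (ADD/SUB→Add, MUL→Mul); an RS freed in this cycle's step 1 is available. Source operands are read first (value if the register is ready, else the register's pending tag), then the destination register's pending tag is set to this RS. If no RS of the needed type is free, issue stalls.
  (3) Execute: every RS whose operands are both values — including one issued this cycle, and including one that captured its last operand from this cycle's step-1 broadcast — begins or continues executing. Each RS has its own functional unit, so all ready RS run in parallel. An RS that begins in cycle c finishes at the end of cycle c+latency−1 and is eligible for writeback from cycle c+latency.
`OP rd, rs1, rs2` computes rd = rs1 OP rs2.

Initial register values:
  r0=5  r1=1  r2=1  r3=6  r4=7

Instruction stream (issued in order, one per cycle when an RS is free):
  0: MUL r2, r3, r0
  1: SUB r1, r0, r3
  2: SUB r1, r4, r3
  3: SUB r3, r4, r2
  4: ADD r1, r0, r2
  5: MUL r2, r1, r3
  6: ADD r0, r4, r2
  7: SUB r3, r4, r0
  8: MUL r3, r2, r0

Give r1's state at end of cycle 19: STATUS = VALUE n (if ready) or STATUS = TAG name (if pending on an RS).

STATUS = VALUE 35

  c1: issue MUL r2<-Mul1  regs: r0:5,r1:1,r2:Mul1,r3:6,r4:7
  c2: issue SUB r1<-Add1  regs: r0:5,r1:Add1,r2:Mul1,r3:6,r4:7
  c3: issue SUB r1<-Add2  regs: r0:5,r1:Add2,r2:Mul1,r3:6,r4:7
  c4: CDB Add1=-1; issue SUB r3<-Add1  regs: r0:5,r1:Add2,r2:Mul1,r3:Add1,r4:7
  c5: CDB Add2=1; issue ADD r1<-Add2  regs: r0:5,r1:Add2,r2:Mul1,r3:Add1,r4:7
  c6: CDB Mul1=30; issue MUL r2<-Mul1  regs: r0:5,r1:Add2,r2:Mul1,r3:Add1,r4:7
  c7: issue ADD r0<-Add3  regs: r0:Add3,r1:Add2,r2:Mul1,r3:Add1,r4:7
  c8: CDB Add1=-23; issue SUB r3<-Add1  regs: r0:Add3,r1:Add2,r2:Mul1,r3:Add1,r4:7
  c9: CDB Add2=35; issue MUL r3<-Mul2  regs: r0:Add3,r1:35,r2:Mul1,r3:Mul2,r4:7
  c10: -  regs: r0:Add3,r1:35,r2:Mul1,r3:Mul2,r4:7
  c11: -  regs: r0:Add3,r1:35,r2:Mul1,r3:Mul2,r4:7
  c12: -  regs: r0:Add3,r1:35,r2:Mul1,r3:Mul2,r4:7
  c13: -  regs: r0:Add3,r1:35,r2:Mul1,r3:Mul2,r4:7
  c14: CDB Mul1=-805  regs: r0:Add3,r1:35,r2:-805,r3:Mul2,r4:7
  c15: -  regs: r0:Add3,r1:35,r2:-805,r3:Mul2,r4:7
  c16: CDB Add3=-798  regs: r0:-798,r1:35,r2:-805,r3:Mul2,r4:7
  c17: -  regs: r0:-798,r1:35,r2:-805,r3:Mul2,r4:7
  c18: CDB Add1=805  regs: r0:-798,r1:35,r2:-805,r3:Mul2,r4:7
  c19: -  regs: r0:-798,r1:35,r2:-805,r3:Mul2,r4:7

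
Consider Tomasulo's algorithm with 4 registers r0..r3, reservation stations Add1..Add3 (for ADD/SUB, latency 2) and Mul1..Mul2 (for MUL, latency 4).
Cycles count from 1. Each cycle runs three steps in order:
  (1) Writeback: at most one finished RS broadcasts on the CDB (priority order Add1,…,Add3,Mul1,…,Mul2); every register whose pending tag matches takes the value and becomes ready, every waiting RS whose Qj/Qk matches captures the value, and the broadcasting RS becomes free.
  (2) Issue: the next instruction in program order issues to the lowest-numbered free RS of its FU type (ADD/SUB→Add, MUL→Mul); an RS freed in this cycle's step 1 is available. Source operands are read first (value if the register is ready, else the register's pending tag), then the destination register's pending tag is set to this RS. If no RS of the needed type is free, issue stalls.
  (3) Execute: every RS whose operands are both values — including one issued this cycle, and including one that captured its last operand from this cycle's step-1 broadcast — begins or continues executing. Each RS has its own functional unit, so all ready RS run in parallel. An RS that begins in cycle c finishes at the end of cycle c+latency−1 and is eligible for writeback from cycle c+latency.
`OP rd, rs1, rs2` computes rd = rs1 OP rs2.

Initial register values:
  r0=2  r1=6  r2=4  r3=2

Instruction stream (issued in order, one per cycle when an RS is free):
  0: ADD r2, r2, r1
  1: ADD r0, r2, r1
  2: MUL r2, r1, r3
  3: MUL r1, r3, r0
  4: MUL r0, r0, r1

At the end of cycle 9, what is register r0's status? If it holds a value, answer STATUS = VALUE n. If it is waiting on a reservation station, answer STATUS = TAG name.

cycle 1: issue ADD r2<-Add1 // r0:2,r1:6,r2:Add1,r3:2
cycle 2: issue ADD r0<-Add2 // r0:Add2,r1:6,r2:Add1,r3:2
cycle 3: CDB Add1=10; issue MUL r2<-Mul1 // r0:Add2,r1:6,r2:Mul1,r3:2
cycle 4: issue MUL r1<-Mul2 // r0:Add2,r1:Mul2,r2:Mul1,r3:2
cycle 5: CDB Add2=16; stall // r0:16,r1:Mul2,r2:Mul1,r3:2
cycle 6: stall // r0:16,r1:Mul2,r2:Mul1,r3:2
cycle 7: CDB Mul1=12; issue MUL r0<-Mul1 // r0:Mul1,r1:Mul2,r2:12,r3:2
cycle 8: - // r0:Mul1,r1:Mul2,r2:12,r3:2
cycle 9: CDB Mul2=32 // r0:Mul1,r1:32,r2:12,r3:2

STATUS = TAG Mul1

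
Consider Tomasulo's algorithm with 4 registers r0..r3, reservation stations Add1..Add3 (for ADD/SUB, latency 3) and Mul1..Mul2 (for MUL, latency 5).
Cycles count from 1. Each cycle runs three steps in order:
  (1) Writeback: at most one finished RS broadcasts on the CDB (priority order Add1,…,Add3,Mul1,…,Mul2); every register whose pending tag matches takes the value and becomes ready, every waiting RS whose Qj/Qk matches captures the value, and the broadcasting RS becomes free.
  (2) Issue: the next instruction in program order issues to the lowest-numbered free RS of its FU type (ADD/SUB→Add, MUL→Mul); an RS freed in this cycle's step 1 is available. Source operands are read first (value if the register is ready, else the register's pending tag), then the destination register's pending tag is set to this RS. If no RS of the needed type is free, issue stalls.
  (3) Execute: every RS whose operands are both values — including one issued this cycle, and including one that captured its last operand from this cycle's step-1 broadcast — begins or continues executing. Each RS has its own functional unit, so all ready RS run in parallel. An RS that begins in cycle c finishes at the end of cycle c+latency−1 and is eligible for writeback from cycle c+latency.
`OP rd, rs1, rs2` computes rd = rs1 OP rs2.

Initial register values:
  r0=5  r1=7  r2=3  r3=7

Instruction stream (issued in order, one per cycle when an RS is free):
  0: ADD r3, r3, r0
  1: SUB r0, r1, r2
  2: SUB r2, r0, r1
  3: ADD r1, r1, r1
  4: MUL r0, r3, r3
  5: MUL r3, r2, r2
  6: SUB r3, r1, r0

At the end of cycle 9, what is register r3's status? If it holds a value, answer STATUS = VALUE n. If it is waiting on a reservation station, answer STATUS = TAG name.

cycle 1: issue ADD r3<-Add1 // r0:5,r1:7,r2:3,r3:Add1
cycle 2: issue SUB r0<-Add2 // r0:Add2,r1:7,r2:3,r3:Add1
cycle 3: issue SUB r2<-Add3 // r0:Add2,r1:7,r2:Add3,r3:Add1
cycle 4: CDB Add1=12; issue ADD r1<-Add1 // r0:Add2,r1:Add1,r2:Add3,r3:12
cycle 5: CDB Add2=4; issue MUL r0<-Mul1 // r0:Mul1,r1:Add1,r2:Add3,r3:12
cycle 6: issue MUL r3<-Mul2 // r0:Mul1,r1:Add1,r2:Add3,r3:Mul2
cycle 7: CDB Add1=14; issue SUB r3<-Add1 // r0:Mul1,r1:14,r2:Add3,r3:Add1
cycle 8: CDB Add3=-3 // r0:Mul1,r1:14,r2:-3,r3:Add1
cycle 9: - // r0:Mul1,r1:14,r2:-3,r3:Add1

STATUS = TAG Add1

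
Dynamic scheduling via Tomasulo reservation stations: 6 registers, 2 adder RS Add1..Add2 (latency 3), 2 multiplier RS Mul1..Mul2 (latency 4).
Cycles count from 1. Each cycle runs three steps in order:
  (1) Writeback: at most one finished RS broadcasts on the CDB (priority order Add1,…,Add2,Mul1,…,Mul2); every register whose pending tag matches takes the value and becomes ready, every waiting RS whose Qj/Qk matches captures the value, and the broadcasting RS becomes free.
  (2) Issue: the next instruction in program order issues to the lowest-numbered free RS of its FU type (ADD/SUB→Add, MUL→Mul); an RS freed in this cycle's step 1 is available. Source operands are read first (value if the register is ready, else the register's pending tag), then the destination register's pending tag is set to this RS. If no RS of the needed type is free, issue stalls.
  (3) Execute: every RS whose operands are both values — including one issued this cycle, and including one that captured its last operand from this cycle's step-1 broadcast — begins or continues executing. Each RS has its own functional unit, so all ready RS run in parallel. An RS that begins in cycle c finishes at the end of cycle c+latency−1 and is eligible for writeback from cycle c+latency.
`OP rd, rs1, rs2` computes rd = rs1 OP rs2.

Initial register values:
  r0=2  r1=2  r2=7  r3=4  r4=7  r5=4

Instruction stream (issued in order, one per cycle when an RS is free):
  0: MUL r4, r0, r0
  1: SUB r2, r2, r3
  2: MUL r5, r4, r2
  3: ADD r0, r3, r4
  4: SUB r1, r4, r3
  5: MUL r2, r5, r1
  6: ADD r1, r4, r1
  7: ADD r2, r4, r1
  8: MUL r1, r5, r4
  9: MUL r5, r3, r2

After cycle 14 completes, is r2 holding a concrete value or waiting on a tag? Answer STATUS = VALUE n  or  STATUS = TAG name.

c1: issue MUL r4<-Mul1 | r0:2,r1:2,r2:7,r3:4,r4:Mul1,r5:4
c2: issue SUB r2<-Add1 | r0:2,r1:2,r2:Add1,r3:4,r4:Mul1,r5:4
c3: issue MUL r5<-Mul2 | r0:2,r1:2,r2:Add1,r3:4,r4:Mul1,r5:Mul2
c4: issue ADD r0<-Add2 | r0:Add2,r1:2,r2:Add1,r3:4,r4:Mul1,r5:Mul2
c5: CDB Add1=3; issue SUB r1<-Add1 | r0:Add2,r1:Add1,r2:3,r3:4,r4:Mul1,r5:Mul2
c6: CDB Mul1=4; issue MUL r2<-Mul1 | r0:Add2,r1:Add1,r2:Mul1,r3:4,r4:4,r5:Mul2
c7: stall | r0:Add2,r1:Add1,r2:Mul1,r3:4,r4:4,r5:Mul2
c8: stall | r0:Add2,r1:Add1,r2:Mul1,r3:4,r4:4,r5:Mul2
c9: CDB Add1=0; issue ADD r1<-Add1 | r0:Add2,r1:Add1,r2:Mul1,r3:4,r4:4,r5:Mul2
c10: CDB Add2=8; issue ADD r2<-Add2 | r0:8,r1:Add1,r2:Add2,r3:4,r4:4,r5:Mul2
c11: CDB Mul2=12; issue MUL r1<-Mul2 | r0:8,r1:Mul2,r2:Add2,r3:4,r4:4,r5:12
c12: CDB Add1=4; stall | r0:8,r1:Mul2,r2:Add2,r3:4,r4:4,r5:12
c13: stall | r0:8,r1:Mul2,r2:Add2,r3:4,r4:4,r5:12
c14: stall | r0:8,r1:Mul2,r2:Add2,r3:4,r4:4,r5:12

STATUS = TAG Add2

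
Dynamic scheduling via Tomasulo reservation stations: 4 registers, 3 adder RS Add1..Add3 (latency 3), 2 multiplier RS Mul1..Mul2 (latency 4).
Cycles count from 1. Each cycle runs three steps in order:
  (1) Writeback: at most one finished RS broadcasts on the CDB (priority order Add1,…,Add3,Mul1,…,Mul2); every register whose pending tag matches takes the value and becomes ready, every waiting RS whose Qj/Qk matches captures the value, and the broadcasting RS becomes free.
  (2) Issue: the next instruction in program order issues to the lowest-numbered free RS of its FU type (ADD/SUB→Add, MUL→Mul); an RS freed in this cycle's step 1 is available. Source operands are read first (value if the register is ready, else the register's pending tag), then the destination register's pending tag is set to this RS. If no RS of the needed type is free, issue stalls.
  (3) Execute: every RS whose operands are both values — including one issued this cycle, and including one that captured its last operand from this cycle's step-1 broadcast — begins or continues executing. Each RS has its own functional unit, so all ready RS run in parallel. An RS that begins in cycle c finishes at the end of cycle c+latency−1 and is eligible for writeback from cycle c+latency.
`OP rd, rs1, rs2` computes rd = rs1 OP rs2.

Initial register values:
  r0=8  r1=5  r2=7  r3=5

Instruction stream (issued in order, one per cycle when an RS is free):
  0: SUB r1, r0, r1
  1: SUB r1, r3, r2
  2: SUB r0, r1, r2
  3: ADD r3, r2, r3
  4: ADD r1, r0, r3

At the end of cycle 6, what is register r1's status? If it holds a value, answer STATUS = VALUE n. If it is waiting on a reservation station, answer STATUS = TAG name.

cycle 1: issue SUB r1<-Add1 // r0:8,r1:Add1,r2:7,r3:5
cycle 2: issue SUB r1<-Add2 // r0:8,r1:Add2,r2:7,r3:5
cycle 3: issue SUB r0<-Add3 // r0:Add3,r1:Add2,r2:7,r3:5
cycle 4: CDB Add1=3; issue ADD r3<-Add1 // r0:Add3,r1:Add2,r2:7,r3:Add1
cycle 5: CDB Add2=-2; issue ADD r1<-Add2 // r0:Add3,r1:Add2,r2:7,r3:Add1
cycle 6: - // r0:Add3,r1:Add2,r2:7,r3:Add1

STATUS = TAG Add2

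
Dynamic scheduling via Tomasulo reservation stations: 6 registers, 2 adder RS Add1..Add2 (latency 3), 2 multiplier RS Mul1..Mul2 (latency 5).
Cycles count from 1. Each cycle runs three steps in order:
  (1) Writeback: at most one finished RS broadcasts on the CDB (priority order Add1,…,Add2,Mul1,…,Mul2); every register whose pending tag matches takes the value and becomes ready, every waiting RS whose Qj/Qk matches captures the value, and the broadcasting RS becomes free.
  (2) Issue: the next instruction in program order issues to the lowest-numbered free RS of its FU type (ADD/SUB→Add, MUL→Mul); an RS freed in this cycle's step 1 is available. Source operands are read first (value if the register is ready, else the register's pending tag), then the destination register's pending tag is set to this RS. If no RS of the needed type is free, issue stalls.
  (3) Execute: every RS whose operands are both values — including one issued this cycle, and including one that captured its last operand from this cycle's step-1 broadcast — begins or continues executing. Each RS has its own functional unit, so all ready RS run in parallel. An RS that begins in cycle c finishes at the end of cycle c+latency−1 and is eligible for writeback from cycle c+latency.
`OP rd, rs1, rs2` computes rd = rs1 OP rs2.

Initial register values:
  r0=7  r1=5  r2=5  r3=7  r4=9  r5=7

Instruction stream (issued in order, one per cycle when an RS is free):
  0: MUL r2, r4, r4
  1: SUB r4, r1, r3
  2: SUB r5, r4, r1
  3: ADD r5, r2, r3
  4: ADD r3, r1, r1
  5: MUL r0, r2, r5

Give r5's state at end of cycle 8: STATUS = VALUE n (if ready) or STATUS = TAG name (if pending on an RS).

STATUS = TAG Add1

  c1: issue MUL r2<-Mul1  regs: r0:7,r1:5,r2:Mul1,r3:7,r4:9,r5:7
  c2: issue SUB r4<-Add1  regs: r0:7,r1:5,r2:Mul1,r3:7,r4:Add1,r5:7
  c3: issue SUB r5<-Add2  regs: r0:7,r1:5,r2:Mul1,r3:7,r4:Add1,r5:Add2
  c4: stall  regs: r0:7,r1:5,r2:Mul1,r3:7,r4:Add1,r5:Add2
  c5: CDB Add1=-2; issue ADD r5<-Add1  regs: r0:7,r1:5,r2:Mul1,r3:7,r4:-2,r5:Add1
  c6: CDB Mul1=81; stall  regs: r0:7,r1:5,r2:81,r3:7,r4:-2,r5:Add1
  c7: stall  regs: r0:7,r1:5,r2:81,r3:7,r4:-2,r5:Add1
  c8: CDB Add2=-7; issue ADD r3<-Add2  regs: r0:7,r1:5,r2:81,r3:Add2,r4:-2,r5:Add1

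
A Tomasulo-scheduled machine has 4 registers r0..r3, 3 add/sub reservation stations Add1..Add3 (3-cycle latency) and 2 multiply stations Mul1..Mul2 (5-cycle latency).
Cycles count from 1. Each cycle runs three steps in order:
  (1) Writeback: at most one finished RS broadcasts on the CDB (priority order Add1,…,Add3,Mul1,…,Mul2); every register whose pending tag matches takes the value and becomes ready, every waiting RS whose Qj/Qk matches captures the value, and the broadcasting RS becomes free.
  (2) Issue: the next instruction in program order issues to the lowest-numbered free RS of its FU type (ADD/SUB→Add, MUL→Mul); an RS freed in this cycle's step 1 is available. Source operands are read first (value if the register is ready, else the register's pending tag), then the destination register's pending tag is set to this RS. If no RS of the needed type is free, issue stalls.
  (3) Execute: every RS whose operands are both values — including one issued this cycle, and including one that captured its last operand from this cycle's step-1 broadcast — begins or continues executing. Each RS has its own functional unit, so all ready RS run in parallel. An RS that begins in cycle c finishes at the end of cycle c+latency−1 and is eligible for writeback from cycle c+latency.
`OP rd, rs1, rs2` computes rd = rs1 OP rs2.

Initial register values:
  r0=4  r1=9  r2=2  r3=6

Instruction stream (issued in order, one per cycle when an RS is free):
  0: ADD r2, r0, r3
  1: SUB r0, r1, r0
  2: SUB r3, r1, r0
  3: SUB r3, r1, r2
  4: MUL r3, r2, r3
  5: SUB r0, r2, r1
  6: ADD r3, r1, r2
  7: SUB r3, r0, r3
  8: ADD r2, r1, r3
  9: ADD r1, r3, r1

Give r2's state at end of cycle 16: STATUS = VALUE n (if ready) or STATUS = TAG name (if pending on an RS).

c1: issue ADD r2<-Add1 | r0:4,r1:9,r2:Add1,r3:6
c2: issue SUB r0<-Add2 | r0:Add2,r1:9,r2:Add1,r3:6
c3: issue SUB r3<-Add3 | r0:Add2,r1:9,r2:Add1,r3:Add3
c4: CDB Add1=10; issue SUB r3<-Add1 | r0:Add2,r1:9,r2:10,r3:Add1
c5: CDB Add2=5; issue MUL r3<-Mul1 | r0:5,r1:9,r2:10,r3:Mul1
c6: issue SUB r0<-Add2 | r0:Add2,r1:9,r2:10,r3:Mul1
c7: CDB Add1=-1; issue ADD r3<-Add1 | r0:Add2,r1:9,r2:10,r3:Add1
c8: CDB Add3=4; issue SUB r3<-Add3 | r0:Add2,r1:9,r2:10,r3:Add3
c9: CDB Add2=1; issue ADD r2<-Add2 | r0:1,r1:9,r2:Add2,r3:Add3
c10: CDB Add1=19; issue ADD r1<-Add1 | r0:1,r1:Add1,r2:Add2,r3:Add3
c11: - | r0:1,r1:Add1,r2:Add2,r3:Add3
c12: CDB Mul1=-10 | r0:1,r1:Add1,r2:Add2,r3:Add3
c13: CDB Add3=-18 | r0:1,r1:Add1,r2:Add2,r3:-18
c14: - | r0:1,r1:Add1,r2:Add2,r3:-18
c15: - | r0:1,r1:Add1,r2:Add2,r3:-18
c16: CDB Add1=-9 | r0:1,r1:-9,r2:Add2,r3:-18

STATUS = TAG Add2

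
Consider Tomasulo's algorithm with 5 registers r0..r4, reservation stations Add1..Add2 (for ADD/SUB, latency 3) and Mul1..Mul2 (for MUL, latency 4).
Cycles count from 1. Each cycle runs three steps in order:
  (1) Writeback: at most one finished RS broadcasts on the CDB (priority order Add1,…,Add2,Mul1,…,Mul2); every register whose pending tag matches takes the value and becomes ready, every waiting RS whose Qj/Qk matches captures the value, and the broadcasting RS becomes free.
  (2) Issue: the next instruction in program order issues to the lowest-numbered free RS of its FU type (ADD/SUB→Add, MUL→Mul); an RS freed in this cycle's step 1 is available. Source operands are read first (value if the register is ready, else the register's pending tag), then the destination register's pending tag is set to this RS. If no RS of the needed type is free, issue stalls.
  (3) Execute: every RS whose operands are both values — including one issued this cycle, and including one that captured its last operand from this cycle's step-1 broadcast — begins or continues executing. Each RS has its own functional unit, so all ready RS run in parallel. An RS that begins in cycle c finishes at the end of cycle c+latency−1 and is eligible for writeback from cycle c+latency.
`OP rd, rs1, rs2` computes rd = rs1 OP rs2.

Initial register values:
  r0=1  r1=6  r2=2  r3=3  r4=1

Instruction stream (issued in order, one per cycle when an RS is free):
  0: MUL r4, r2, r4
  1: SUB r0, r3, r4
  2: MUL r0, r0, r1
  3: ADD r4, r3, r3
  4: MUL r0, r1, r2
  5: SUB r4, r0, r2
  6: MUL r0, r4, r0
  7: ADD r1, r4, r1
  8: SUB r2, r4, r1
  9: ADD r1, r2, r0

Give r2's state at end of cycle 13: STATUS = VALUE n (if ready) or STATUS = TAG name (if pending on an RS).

STATUS = TAG Add2

c1: issue MUL r4<-Mul1 | r0:1,r1:6,r2:2,r3:3,r4:Mul1
c2: issue SUB r0<-Add1 | r0:Add1,r1:6,r2:2,r3:3,r4:Mul1
c3: issue MUL r0<-Mul2 | r0:Mul2,r1:6,r2:2,r3:3,r4:Mul1
c4: issue ADD r4<-Add2 | r0:Mul2,r1:6,r2:2,r3:3,r4:Add2
c5: CDB Mul1=2; issue MUL r0<-Mul1 | r0:Mul1,r1:6,r2:2,r3:3,r4:Add2
c6: stall | r0:Mul1,r1:6,r2:2,r3:3,r4:Add2
c7: CDB Add2=6; issue SUB r4<-Add2 | r0:Mul1,r1:6,r2:2,r3:3,r4:Add2
c8: CDB Add1=1; stall | r0:Mul1,r1:6,r2:2,r3:3,r4:Add2
c9: CDB Mul1=12; issue MUL r0<-Mul1 | r0:Mul1,r1:6,r2:2,r3:3,r4:Add2
c10: issue ADD r1<-Add1 | r0:Mul1,r1:Add1,r2:2,r3:3,r4:Add2
c11: stall | r0:Mul1,r1:Add1,r2:2,r3:3,r4:Add2
c12: CDB Add2=10; issue SUB r2<-Add2 | r0:Mul1,r1:Add1,r2:Add2,r3:3,r4:10
c13: CDB Mul2=6; stall | r0:Mul1,r1:Add1,r2:Add2,r3:3,r4:10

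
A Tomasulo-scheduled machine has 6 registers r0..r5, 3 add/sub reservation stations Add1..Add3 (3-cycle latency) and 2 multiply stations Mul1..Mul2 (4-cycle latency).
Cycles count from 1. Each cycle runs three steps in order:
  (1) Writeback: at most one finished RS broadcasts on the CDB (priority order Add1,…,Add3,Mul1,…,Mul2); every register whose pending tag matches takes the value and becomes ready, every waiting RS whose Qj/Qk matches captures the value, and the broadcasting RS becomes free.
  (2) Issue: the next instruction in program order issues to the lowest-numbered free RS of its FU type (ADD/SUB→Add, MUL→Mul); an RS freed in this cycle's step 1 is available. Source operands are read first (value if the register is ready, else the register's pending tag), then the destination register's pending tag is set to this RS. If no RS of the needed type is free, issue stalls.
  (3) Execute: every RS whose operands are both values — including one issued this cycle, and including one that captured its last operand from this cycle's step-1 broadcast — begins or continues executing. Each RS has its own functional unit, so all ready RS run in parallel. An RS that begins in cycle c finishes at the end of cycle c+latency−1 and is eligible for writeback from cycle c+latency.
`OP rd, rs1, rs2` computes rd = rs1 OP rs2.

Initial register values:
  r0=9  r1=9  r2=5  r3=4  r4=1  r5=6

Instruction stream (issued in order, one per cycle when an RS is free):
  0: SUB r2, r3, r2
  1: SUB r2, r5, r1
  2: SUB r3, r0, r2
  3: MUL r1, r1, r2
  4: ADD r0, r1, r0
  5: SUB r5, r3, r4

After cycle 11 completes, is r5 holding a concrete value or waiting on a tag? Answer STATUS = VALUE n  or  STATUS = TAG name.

STATUS = VALUE 11

  c1: issue SUB r2<-Add1  regs: r0:9,r1:9,r2:Add1,r3:4,r4:1,r5:6
  c2: issue SUB r2<-Add2  regs: r0:9,r1:9,r2:Add2,r3:4,r4:1,r5:6
  c3: issue SUB r3<-Add3  regs: r0:9,r1:9,r2:Add2,r3:Add3,r4:1,r5:6
  c4: CDB Add1=-1; issue MUL r1<-Mul1  regs: r0:9,r1:Mul1,r2:Add2,r3:Add3,r4:1,r5:6
  c5: CDB Add2=-3; issue ADD r0<-Add1  regs: r0:Add1,r1:Mul1,r2:-3,r3:Add3,r4:1,r5:6
  c6: issue SUB r5<-Add2  regs: r0:Add1,r1:Mul1,r2:-3,r3:Add3,r4:1,r5:Add2
  c7: -  regs: r0:Add1,r1:Mul1,r2:-3,r3:Add3,r4:1,r5:Add2
  c8: CDB Add3=12  regs: r0:Add1,r1:Mul1,r2:-3,r3:12,r4:1,r5:Add2
  c9: CDB Mul1=-27  regs: r0:Add1,r1:-27,r2:-3,r3:12,r4:1,r5:Add2
  c10: -  regs: r0:Add1,r1:-27,r2:-3,r3:12,r4:1,r5:Add2
  c11: CDB Add2=11  regs: r0:Add1,r1:-27,r2:-3,r3:12,r4:1,r5:11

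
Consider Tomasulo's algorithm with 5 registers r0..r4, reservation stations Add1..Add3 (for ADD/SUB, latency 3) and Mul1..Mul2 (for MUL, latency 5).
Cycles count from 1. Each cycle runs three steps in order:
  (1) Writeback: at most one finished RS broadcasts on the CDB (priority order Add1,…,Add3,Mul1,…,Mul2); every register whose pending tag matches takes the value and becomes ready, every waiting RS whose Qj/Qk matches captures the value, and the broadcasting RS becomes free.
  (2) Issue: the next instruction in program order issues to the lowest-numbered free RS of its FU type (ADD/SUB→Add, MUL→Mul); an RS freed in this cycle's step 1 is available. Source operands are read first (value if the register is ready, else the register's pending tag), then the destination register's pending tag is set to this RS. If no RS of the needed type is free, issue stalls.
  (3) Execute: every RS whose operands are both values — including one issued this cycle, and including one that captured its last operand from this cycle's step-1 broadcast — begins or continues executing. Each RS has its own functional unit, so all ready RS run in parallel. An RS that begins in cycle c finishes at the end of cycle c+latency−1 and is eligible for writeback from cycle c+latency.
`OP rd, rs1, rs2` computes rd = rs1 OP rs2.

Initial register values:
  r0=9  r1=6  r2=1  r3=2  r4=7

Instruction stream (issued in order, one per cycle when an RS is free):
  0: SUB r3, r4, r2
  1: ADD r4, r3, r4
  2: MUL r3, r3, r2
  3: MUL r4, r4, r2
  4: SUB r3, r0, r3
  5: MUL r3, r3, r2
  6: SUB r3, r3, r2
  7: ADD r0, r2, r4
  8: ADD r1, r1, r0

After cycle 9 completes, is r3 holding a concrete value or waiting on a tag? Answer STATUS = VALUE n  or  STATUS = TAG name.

STATUS = TAG Mul1

  c1: issue SUB r3<-Add1  regs: r0:9,r1:6,r2:1,r3:Add1,r4:7
  c2: issue ADD r4<-Add2  regs: r0:9,r1:6,r2:1,r3:Add1,r4:Add2
  c3: issue MUL r3<-Mul1  regs: r0:9,r1:6,r2:1,r3:Mul1,r4:Add2
  c4: CDB Add1=6; issue MUL r4<-Mul2  regs: r0:9,r1:6,r2:1,r3:Mul1,r4:Mul2
  c5: issue SUB r3<-Add1  regs: r0:9,r1:6,r2:1,r3:Add1,r4:Mul2
  c6: stall  regs: r0:9,r1:6,r2:1,r3:Add1,r4:Mul2
  c7: CDB Add2=13; stall  regs: r0:9,r1:6,r2:1,r3:Add1,r4:Mul2
  c8: stall  regs: r0:9,r1:6,r2:1,r3:Add1,r4:Mul2
  c9: CDB Mul1=6; issue MUL r3<-Mul1  regs: r0:9,r1:6,r2:1,r3:Mul1,r4:Mul2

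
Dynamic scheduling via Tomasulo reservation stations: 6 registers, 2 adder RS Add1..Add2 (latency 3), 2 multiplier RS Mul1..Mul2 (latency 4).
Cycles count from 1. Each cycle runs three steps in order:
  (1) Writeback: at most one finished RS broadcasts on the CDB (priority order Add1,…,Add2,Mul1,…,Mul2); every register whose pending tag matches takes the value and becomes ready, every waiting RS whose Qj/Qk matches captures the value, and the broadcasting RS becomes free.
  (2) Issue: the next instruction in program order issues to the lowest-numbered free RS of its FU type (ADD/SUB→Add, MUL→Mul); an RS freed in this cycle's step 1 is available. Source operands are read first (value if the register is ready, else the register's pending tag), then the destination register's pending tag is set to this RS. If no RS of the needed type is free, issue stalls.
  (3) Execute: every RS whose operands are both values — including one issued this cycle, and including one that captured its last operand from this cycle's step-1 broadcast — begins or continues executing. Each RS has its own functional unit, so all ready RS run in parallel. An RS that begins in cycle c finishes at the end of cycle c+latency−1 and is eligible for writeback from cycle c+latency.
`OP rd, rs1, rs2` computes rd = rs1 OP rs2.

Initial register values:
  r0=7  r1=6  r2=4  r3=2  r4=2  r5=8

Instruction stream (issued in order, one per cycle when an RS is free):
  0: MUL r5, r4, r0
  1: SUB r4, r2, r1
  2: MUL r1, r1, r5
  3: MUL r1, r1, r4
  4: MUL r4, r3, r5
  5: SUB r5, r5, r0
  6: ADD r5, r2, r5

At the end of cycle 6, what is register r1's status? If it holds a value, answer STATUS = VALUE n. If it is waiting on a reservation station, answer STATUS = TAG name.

cycle 1: issue MUL r5<-Mul1 // r0:7,r1:6,r2:4,r3:2,r4:2,r5:Mul1
cycle 2: issue SUB r4<-Add1 // r0:7,r1:6,r2:4,r3:2,r4:Add1,r5:Mul1
cycle 3: issue MUL r1<-Mul2 // r0:7,r1:Mul2,r2:4,r3:2,r4:Add1,r5:Mul1
cycle 4: stall // r0:7,r1:Mul2,r2:4,r3:2,r4:Add1,r5:Mul1
cycle 5: CDB Add1=-2; stall // r0:7,r1:Mul2,r2:4,r3:2,r4:-2,r5:Mul1
cycle 6: CDB Mul1=14; issue MUL r1<-Mul1 // r0:7,r1:Mul1,r2:4,r3:2,r4:-2,r5:14

STATUS = TAG Mul1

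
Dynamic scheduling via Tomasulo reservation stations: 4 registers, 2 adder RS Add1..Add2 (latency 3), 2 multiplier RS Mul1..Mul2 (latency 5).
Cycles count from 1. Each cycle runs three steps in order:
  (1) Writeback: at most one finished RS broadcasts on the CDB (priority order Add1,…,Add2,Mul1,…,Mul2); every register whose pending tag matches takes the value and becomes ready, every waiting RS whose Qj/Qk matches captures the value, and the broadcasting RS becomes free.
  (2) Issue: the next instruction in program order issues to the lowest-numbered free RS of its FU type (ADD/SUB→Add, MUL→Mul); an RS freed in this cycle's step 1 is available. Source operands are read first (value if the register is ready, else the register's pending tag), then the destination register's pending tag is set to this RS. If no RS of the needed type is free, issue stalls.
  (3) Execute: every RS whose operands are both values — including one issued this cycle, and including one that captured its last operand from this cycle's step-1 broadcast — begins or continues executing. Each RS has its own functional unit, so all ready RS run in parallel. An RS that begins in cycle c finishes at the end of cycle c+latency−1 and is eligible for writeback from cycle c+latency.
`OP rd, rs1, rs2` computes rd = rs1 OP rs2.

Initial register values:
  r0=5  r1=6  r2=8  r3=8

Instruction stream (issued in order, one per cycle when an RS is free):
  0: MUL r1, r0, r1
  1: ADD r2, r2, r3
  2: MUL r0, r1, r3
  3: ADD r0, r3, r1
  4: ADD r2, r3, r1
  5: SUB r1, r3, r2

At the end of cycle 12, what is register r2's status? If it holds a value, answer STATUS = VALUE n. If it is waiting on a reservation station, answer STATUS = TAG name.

cycle 1: issue MUL r1<-Mul1 // r0:5,r1:Mul1,r2:8,r3:8
cycle 2: issue ADD r2<-Add1 // r0:5,r1:Mul1,r2:Add1,r3:8
cycle 3: issue MUL r0<-Mul2 // r0:Mul2,r1:Mul1,r2:Add1,r3:8
cycle 4: issue ADD r0<-Add2 // r0:Add2,r1:Mul1,r2:Add1,r3:8
cycle 5: CDB Add1=16; issue ADD r2<-Add1 // r0:Add2,r1:Mul1,r2:Add1,r3:8
cycle 6: CDB Mul1=30; stall // r0:Add2,r1:30,r2:Add1,r3:8
cycle 7: stall // r0:Add2,r1:30,r2:Add1,r3:8
cycle 8: stall // r0:Add2,r1:30,r2:Add1,r3:8
cycle 9: CDB Add1=38; issue SUB r1<-Add1 // r0:Add2,r1:Add1,r2:38,r3:8
cycle 10: CDB Add2=38 // r0:38,r1:Add1,r2:38,r3:8
cycle 11: CDB Mul2=240 // r0:38,r1:Add1,r2:38,r3:8
cycle 12: CDB Add1=-30 // r0:38,r1:-30,r2:38,r3:8

STATUS = VALUE 38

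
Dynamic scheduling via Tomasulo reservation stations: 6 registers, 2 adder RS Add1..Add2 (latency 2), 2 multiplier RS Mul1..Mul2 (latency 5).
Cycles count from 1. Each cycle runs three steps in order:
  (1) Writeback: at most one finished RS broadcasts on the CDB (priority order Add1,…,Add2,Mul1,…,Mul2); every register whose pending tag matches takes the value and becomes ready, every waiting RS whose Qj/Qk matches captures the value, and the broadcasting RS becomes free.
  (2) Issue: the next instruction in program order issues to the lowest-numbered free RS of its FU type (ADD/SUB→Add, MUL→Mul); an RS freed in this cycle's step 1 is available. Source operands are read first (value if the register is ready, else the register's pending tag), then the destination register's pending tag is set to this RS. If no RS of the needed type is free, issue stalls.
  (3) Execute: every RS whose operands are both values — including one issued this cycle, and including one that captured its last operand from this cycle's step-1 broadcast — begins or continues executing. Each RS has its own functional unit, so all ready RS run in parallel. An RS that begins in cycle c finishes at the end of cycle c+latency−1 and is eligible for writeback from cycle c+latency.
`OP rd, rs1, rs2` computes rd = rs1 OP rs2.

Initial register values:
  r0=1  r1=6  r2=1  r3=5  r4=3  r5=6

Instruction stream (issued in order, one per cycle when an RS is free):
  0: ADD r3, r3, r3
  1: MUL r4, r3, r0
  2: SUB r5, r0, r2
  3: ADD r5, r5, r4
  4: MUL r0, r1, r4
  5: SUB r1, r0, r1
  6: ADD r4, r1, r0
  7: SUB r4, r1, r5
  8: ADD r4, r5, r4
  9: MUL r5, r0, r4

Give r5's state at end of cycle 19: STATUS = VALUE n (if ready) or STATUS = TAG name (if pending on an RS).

STATUS = TAG Mul1

  c1: issue ADD r3<-Add1  regs: r0:1,r1:6,r2:1,r3:Add1,r4:3,r5:6
  c2: issue MUL r4<-Mul1  regs: r0:1,r1:6,r2:1,r3:Add1,r4:Mul1,r5:6
  c3: CDB Add1=10; issue SUB r5<-Add1  regs: r0:1,r1:6,r2:1,r3:10,r4:Mul1,r5:Add1
  c4: issue ADD r5<-Add2  regs: r0:1,r1:6,r2:1,r3:10,r4:Mul1,r5:Add2
  c5: CDB Add1=0; issue MUL r0<-Mul2  regs: r0:Mul2,r1:6,r2:1,r3:10,r4:Mul1,r5:Add2
  c6: issue SUB r1<-Add1  regs: r0:Mul2,r1:Add1,r2:1,r3:10,r4:Mul1,r5:Add2
  c7: stall  regs: r0:Mul2,r1:Add1,r2:1,r3:10,r4:Mul1,r5:Add2
  c8: CDB Mul1=10; stall  regs: r0:Mul2,r1:Add1,r2:1,r3:10,r4:10,r5:Add2
  c9: stall  regs: r0:Mul2,r1:Add1,r2:1,r3:10,r4:10,r5:Add2
  c10: CDB Add2=10; issue ADD r4<-Add2  regs: r0:Mul2,r1:Add1,r2:1,r3:10,r4:Add2,r5:10
  c11: stall  regs: r0:Mul2,r1:Add1,r2:1,r3:10,r4:Add2,r5:10
  c12: stall  regs: r0:Mul2,r1:Add1,r2:1,r3:10,r4:Add2,r5:10
  c13: CDB Mul2=60; stall  regs: r0:60,r1:Add1,r2:1,r3:10,r4:Add2,r5:10
  c14: stall  regs: r0:60,r1:Add1,r2:1,r3:10,r4:Add2,r5:10
  c15: CDB Add1=54; issue SUB r4<-Add1  regs: r0:60,r1:54,r2:1,r3:10,r4:Add1,r5:10
  c16: stall  regs: r0:60,r1:54,r2:1,r3:10,r4:Add1,r5:10
  c17: CDB Add1=44; issue ADD r4<-Add1  regs: r0:60,r1:54,r2:1,r3:10,r4:Add1,r5:10
  c18: CDB Add2=114; issue MUL r5<-Mul1  regs: r0:60,r1:54,r2:1,r3:10,r4:Add1,r5:Mul1
  c19: CDB Add1=54  regs: r0:60,r1:54,r2:1,r3:10,r4:54,r5:Mul1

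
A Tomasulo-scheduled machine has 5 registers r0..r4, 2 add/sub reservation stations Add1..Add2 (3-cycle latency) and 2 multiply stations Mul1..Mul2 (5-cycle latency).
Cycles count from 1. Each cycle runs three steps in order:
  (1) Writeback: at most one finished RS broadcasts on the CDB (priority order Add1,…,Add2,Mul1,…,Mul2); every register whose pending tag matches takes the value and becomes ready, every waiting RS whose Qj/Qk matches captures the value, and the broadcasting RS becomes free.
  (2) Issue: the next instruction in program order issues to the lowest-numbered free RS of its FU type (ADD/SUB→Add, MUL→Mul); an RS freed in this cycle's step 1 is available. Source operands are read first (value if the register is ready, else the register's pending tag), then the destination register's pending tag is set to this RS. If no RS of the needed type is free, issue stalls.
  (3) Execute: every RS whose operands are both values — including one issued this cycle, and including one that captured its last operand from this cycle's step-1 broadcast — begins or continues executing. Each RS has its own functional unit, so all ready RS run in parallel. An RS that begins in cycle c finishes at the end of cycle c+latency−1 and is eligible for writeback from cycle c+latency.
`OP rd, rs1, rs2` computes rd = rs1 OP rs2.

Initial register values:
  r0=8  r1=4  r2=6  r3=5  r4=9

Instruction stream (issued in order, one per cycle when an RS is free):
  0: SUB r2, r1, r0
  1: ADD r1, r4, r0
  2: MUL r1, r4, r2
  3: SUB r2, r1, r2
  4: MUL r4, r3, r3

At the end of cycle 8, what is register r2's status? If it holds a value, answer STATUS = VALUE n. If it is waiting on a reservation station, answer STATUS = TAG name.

cycle 1: issue SUB r2<-Add1 // r0:8,r1:4,r2:Add1,r3:5,r4:9
cycle 2: issue ADD r1<-Add2 // r0:8,r1:Add2,r2:Add1,r3:5,r4:9
cycle 3: issue MUL r1<-Mul1 // r0:8,r1:Mul1,r2:Add1,r3:5,r4:9
cycle 4: CDB Add1=-4; issue SUB r2<-Add1 // r0:8,r1:Mul1,r2:Add1,r3:5,r4:9
cycle 5: CDB Add2=17; issue MUL r4<-Mul2 // r0:8,r1:Mul1,r2:Add1,r3:5,r4:Mul2
cycle 6: - // r0:8,r1:Mul1,r2:Add1,r3:5,r4:Mul2
cycle 7: - // r0:8,r1:Mul1,r2:Add1,r3:5,r4:Mul2
cycle 8: - // r0:8,r1:Mul1,r2:Add1,r3:5,r4:Mul2

STATUS = TAG Add1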